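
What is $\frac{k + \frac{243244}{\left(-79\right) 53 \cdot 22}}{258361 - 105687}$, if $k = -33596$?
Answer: $- \frac{773726297}{3515853209} \approx -0.22007$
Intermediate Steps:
$\frac{k + \frac{243244}{\left(-79\right) 53 \cdot 22}}{258361 - 105687} = \frac{-33596 + \frac{243244}{\left(-79\right) 53 \cdot 22}}{258361 - 105687} = \frac{-33596 + \frac{243244}{\left(-4187\right) 22}}{152674} = \left(-33596 + \frac{243244}{-92114}\right) \frac{1}{152674} = \left(-33596 + 243244 \left(- \frac{1}{92114}\right)\right) \frac{1}{152674} = \left(-33596 - \frac{121622}{46057}\right) \frac{1}{152674} = \left(- \frac{1547452594}{46057}\right) \frac{1}{152674} = - \frac{773726297}{3515853209}$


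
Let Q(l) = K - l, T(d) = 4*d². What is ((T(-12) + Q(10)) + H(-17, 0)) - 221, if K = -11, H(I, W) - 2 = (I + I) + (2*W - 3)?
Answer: 299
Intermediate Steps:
H(I, W) = -1 + 2*I + 2*W (H(I, W) = 2 + ((I + I) + (2*W - 3)) = 2 + (2*I + (-3 + 2*W)) = 2 + (-3 + 2*I + 2*W) = -1 + 2*I + 2*W)
Q(l) = -11 - l
((T(-12) + Q(10)) + H(-17, 0)) - 221 = ((4*(-12)² + (-11 - 1*10)) + (-1 + 2*(-17) + 2*0)) - 221 = ((4*144 + (-11 - 10)) + (-1 - 34 + 0)) - 221 = ((576 - 21) - 35) - 221 = (555 - 35) - 221 = 520 - 221 = 299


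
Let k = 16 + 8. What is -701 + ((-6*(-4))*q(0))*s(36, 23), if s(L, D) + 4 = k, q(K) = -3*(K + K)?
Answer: -701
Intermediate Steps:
q(K) = -6*K
k = 24
s(L, D) = 20 (s(L, D) = -4 + 24 = 20)
-701 + ((-6*(-4))*q(0))*s(36, 23) = -701 + ((-6*(-4))*(-6*0))*20 = -701 + (24*0)*20 = -701 + 0*20 = -701 + 0 = -701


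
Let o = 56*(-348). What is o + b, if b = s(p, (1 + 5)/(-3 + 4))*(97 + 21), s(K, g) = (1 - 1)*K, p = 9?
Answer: -19488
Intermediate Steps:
o = -19488
s(K, g) = 0 (s(K, g) = 0*K = 0)
b = 0 (b = 0*(97 + 21) = 0*118 = 0)
o + b = -19488 + 0 = -19488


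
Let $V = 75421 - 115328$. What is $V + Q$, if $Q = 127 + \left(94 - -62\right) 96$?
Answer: $-24804$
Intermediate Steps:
$Q = 15103$ ($Q = 127 + \left(94 + 62\right) 96 = 127 + 156 \cdot 96 = 127 + 14976 = 15103$)
$V = -39907$ ($V = 75421 - 115328 = -39907$)
$V + Q = -39907 + 15103 = -24804$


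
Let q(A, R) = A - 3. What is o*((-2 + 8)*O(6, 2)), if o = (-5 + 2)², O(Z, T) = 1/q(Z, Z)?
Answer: 18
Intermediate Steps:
q(A, R) = -3 + A
O(Z, T) = 1/(-3 + Z)
o = 9 (o = (-3)² = 9)
o*((-2 + 8)*O(6, 2)) = 9*((-2 + 8)/(-3 + 6)) = 9*(6/3) = 9*(6*(⅓)) = 9*2 = 18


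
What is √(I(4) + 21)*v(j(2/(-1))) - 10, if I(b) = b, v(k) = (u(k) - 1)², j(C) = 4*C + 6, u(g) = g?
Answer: 35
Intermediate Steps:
j(C) = 6 + 4*C
v(k) = (-1 + k)² (v(k) = (k - 1)² = (-1 + k)²)
√(I(4) + 21)*v(j(2/(-1))) - 10 = √(4 + 21)*(-1 + (6 + 4*(2/(-1))))² - 10 = √25*(-1 + (6 + 4*(2*(-1))))² - 10 = 5*(-1 + (6 + 4*(-2)))² - 10 = 5*(-1 + (6 - 8))² - 10 = 5*(-1 - 2)² - 10 = 5*(-3)² - 10 = 5*9 - 10 = 45 - 10 = 35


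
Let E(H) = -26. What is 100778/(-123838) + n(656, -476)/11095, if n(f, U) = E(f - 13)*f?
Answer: -1615156419/686991305 ≈ -2.3511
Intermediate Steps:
n(f, U) = -26*f
100778/(-123838) + n(656, -476)/11095 = 100778/(-123838) - 26*656/11095 = 100778*(-1/123838) - 17056*1/11095 = -50389/61919 - 17056/11095 = -1615156419/686991305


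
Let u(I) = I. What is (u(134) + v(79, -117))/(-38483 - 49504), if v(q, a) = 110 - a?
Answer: -361/87987 ≈ -0.0041029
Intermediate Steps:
(u(134) + v(79, -117))/(-38483 - 49504) = (134 + (110 - 1*(-117)))/(-38483 - 49504) = (134 + (110 + 117))/(-87987) = (134 + 227)*(-1/87987) = 361*(-1/87987) = -361/87987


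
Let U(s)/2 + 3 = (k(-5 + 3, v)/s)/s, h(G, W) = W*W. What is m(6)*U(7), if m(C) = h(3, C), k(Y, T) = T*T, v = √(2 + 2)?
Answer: -10296/49 ≈ -210.12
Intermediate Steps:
v = 2 (v = √4 = 2)
k(Y, T) = T²
h(G, W) = W²
m(C) = C²
U(s) = -6 + 8/s² (U(s) = -6 + 2*((2²/s)/s) = -6 + 2*((4/s)/s) = -6 + 2*(4/s²) = -6 + 8/s²)
m(6)*U(7) = 6²*(-6 + 8/7²) = 36*(-6 + 8*(1/49)) = 36*(-6 + 8/49) = 36*(-286/49) = -10296/49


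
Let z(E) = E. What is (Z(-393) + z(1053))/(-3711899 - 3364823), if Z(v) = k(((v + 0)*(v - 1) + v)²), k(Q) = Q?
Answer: -11927247327/3538361 ≈ -3370.8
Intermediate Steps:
Z(v) = (v + v*(-1 + v))² (Z(v) = ((v + 0)*(v - 1) + v)² = (v*(-1 + v) + v)² = (v + v*(-1 + v))²)
(Z(-393) + z(1053))/(-3711899 - 3364823) = ((-393)⁴ + 1053)/(-3711899 - 3364823) = (23854493601 + 1053)/(-7076722) = 23854494654*(-1/7076722) = -11927247327/3538361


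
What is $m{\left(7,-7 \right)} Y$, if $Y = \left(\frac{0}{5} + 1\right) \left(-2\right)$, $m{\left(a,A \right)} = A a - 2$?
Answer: $102$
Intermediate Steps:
$m{\left(a,A \right)} = -2 + A a$
$Y = -2$ ($Y = \left(0 \cdot \frac{1}{5} + 1\right) \left(-2\right) = \left(0 + 1\right) \left(-2\right) = 1 \left(-2\right) = -2$)
$m{\left(7,-7 \right)} Y = \left(-2 - 49\right) \left(-2\right) = \left(-51\right) \left(-2\right) = 102$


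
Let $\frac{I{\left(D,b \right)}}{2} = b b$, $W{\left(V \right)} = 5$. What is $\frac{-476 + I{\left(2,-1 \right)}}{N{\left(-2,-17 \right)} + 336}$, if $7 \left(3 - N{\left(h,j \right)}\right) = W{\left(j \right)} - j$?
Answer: $- \frac{3318}{2351} \approx -1.4113$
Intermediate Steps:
$I{\left(D,b \right)} = 2 b^{2}$ ($I{\left(D,b \right)} = 2 b b = 2 b^{2}$)
$N{\left(h,j \right)} = \frac{16}{7} + \frac{j}{7}$ ($N{\left(h,j \right)} = 3 - \frac{5 - j}{7} = 3 + \left(- \frac{5}{7} + \frac{j}{7}\right) = \frac{16}{7} + \frac{j}{7}$)
$\frac{-476 + I{\left(2,-1 \right)}}{N{\left(-2,-17 \right)} + 336} = \frac{-476 + 2 \left(-1\right)^{2}}{\left(\frac{16}{7} + \frac{1}{7} \left(-17\right)\right) + 336} = \frac{-476 + 2 \cdot 1}{\left(\frac{16}{7} - \frac{17}{7}\right) + 336} = \frac{-476 + 2}{- \frac{1}{7} + 336} = - \frac{474}{\frac{2351}{7}} = \left(-474\right) \frac{7}{2351} = - \frac{3318}{2351}$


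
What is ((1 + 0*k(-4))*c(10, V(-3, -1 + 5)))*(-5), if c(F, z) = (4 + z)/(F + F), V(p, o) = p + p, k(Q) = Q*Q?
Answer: 1/2 ≈ 0.50000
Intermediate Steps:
k(Q) = Q**2
V(p, o) = 2*p
c(F, z) = (4 + z)/(2*F) (c(F, z) = (4 + z)/((2*F)) = (4 + z)*(1/(2*F)) = (4 + z)/(2*F))
((1 + 0*k(-4))*c(10, V(-3, -1 + 5)))*(-5) = ((1 + 0*(-4)**2)*((1/2)*(4 + 2*(-3))/10))*(-5) = ((1 + 0*16)*((1/2)*(1/10)*(4 - 6)))*(-5) = ((1 + 0)*((1/2)*(1/10)*(-2)))*(-5) = (1*(-1/10))*(-5) = -1/10*(-5) = 1/2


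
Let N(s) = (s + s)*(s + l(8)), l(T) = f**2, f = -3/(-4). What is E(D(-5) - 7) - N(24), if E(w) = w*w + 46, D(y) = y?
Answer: -989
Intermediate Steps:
f = 3/4 (f = -3*(-1/4) = 3/4 ≈ 0.75000)
l(T) = 9/16 (l(T) = (3/4)**2 = 9/16)
E(w) = 46 + w**2 (E(w) = w**2 + 46 = 46 + w**2)
N(s) = 2*s*(9/16 + s) (N(s) = (s + s)*(s + 9/16) = (2*s)*(9/16 + s) = 2*s*(9/16 + s))
E(D(-5) - 7) - N(24) = (46 + (-5 - 7)**2) - 24*(9 + 16*24)/8 = (46 + (-12)**2) - 24*(9 + 384)/8 = (46 + 144) - 24*393/8 = 190 - 1*1179 = 190 - 1179 = -989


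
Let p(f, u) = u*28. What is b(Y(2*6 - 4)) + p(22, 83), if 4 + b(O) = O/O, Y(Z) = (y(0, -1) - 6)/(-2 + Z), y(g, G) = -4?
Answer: 2321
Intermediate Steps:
p(f, u) = 28*u
Y(Z) = -10/(-2 + Z) (Y(Z) = (-4 - 6)/(-2 + Z) = -10/(-2 + Z))
b(O) = -3 (b(O) = -4 + O/O = -4 + 1 = -3)
b(Y(2*6 - 4)) + p(22, 83) = -3 + 28*83 = -3 + 2324 = 2321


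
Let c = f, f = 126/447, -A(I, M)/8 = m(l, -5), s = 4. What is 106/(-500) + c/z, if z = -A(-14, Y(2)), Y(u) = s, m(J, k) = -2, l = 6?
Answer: -34213/149000 ≈ -0.22962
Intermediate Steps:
Y(u) = 4
A(I, M) = 16 (A(I, M) = -8*(-2) = 16)
z = -16 (z = -1*16 = -16)
f = 42/149 (f = 126*(1/447) = 42/149 ≈ 0.28188)
c = 42/149 ≈ 0.28188
106/(-500) + c/z = 106/(-500) + (42/149)/(-16) = 106*(-1/500) + (42/149)*(-1/16) = -53/250 - 21/1192 = -34213/149000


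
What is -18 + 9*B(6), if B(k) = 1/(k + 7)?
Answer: -225/13 ≈ -17.308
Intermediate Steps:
B(k) = 1/(7 + k)
-18 + 9*B(6) = -18 + 9/(7 + 6) = -18 + 9/13 = -225/13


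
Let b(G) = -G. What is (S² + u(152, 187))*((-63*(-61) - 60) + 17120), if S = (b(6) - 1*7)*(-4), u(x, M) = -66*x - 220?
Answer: -157775844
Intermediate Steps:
u(x, M) = -220 - 66*x
S = 52 (S = (-1*6 - 1*7)*(-4) = (-6 - 7)*(-4) = -13*(-4) = 52)
(S² + u(152, 187))*((-63*(-61) - 60) + 17120) = (52² + (-220 - 66*152))*((-63*(-61) - 60) + 17120) = (2704 + (-220 - 10032))*((3843 - 60) + 17120) = (2704 - 10252)*(3783 + 17120) = -7548*20903 = -157775844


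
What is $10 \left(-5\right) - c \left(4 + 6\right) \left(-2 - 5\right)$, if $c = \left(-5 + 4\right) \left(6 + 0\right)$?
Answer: $21000$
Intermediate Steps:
$c = -6$ ($c = \left(-1\right) 6 = -6$)
$10 \left(-5\right) - c \left(4 + 6\right) \left(-2 - 5\right) = 10 \left(-5\right) \left(-1\right) \left(-6\right) \left(4 + 6\right) \left(-2 - 5\right) = - 50 \cdot 6 \cdot 10 \left(-7\right) = - 50 \cdot 6 \left(-70\right) = \left(-50\right) \left(-420\right) = 21000$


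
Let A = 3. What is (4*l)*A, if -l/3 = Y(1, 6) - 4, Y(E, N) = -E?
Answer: 180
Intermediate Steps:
l = 15 (l = -3*(-1*1 - 4) = -3*(-1 - 4) = -3*(-5) = 15)
(4*l)*A = (4*15)*3 = 60*3 = 180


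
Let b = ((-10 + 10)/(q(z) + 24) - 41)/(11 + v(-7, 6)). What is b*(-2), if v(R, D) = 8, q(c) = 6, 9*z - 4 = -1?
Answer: 82/19 ≈ 4.3158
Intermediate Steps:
z = ⅓ (z = 4/9 + (⅑)*(-1) = 4/9 - ⅑ = ⅓ ≈ 0.33333)
b = -41/19 (b = ((-10 + 10)/(6 + 24) - 41)/(11 + 8) = (0/30 - 41)/19 = (0*(1/30) - 41)*(1/19) = (0 - 41)*(1/19) = -41*1/19 = -41/19 ≈ -2.1579)
b*(-2) = -41/19*(-2) = 82/19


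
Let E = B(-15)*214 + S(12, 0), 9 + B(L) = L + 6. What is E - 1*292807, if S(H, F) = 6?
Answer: -296653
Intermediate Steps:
B(L) = -3 + L (B(L) = -9 + (L + 6) = -9 + (6 + L) = -3 + L)
E = -3846 (E = (-3 - 15)*214 + 6 = -18*214 + 6 = -3852 + 6 = -3846)
E - 1*292807 = -3846 - 1*292807 = -3846 - 292807 = -296653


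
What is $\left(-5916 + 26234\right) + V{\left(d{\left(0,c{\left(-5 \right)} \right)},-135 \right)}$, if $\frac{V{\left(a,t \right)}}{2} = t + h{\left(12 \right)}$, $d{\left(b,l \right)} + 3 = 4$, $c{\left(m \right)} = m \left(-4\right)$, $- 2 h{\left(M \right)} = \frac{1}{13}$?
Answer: $\frac{260623}{13} \approx 20048.0$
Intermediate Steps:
$h{\left(M \right)} = - \frac{1}{26}$ ($h{\left(M \right)} = - \frac{1}{2 \cdot 13} = \left(- \frac{1}{2}\right) \frac{1}{13} = - \frac{1}{26}$)
$c{\left(m \right)} = - 4 m$
$d{\left(b,l \right)} = 1$ ($d{\left(b,l \right)} = -3 + 4 = 1$)
$V{\left(a,t \right)} = - \frac{1}{13} + 2 t$ ($V{\left(a,t \right)} = 2 \left(t - \frac{1}{26}\right) = 2 \left(- \frac{1}{26} + t\right) = - \frac{1}{13} + 2 t$)
$\left(-5916 + 26234\right) + V{\left(d{\left(0,c{\left(-5 \right)} \right)},-135 \right)} = \left(-5916 + 26234\right) + \left(- \frac{1}{13} + 2 \left(-135\right)\right) = 20318 - \frac{3511}{13} = \frac{260623}{13}$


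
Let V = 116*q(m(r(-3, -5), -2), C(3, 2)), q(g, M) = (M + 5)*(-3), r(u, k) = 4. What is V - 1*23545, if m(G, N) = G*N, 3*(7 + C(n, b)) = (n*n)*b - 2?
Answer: -24705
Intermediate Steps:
C(n, b) = -23/3 + b*n²/3 (C(n, b) = -7 + ((n*n)*b - 2)/3 = -7 + (n²*b - 2)/3 = -7 + (b*n² - 2)/3 = -7 + (-2 + b*n²)/3 = -7 + (-⅔ + b*n²/3) = -23/3 + b*n²/3)
q(g, M) = -15 - 3*M (q(g, M) = (5 + M)*(-3) = -15 - 3*M)
V = -1160 (V = 116*(-15 - 3*(-23/3 + (⅓)*2*3²)) = 116*(-15 - 3*(-23/3 + (⅓)*2*9)) = 116*(-15 - 3*(-23/3 + 6)) = 116*(-15 - 3*(-5/3)) = 116*(-15 + 5) = 116*(-10) = -1160)
V - 1*23545 = -1160 - 1*23545 = -1160 - 23545 = -24705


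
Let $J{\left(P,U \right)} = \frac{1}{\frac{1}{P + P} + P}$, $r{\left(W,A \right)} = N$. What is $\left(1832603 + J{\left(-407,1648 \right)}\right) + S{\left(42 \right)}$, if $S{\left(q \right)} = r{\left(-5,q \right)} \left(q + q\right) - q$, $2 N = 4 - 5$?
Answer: $\frac{607111711367}{331299} \approx 1.8325 \cdot 10^{6}$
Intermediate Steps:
$N = - \frac{1}{2}$ ($N = \frac{4 - 5}{2} = \frac{1}{2} \left(-1\right) = - \frac{1}{2} \approx -0.5$)
$r{\left(W,A \right)} = - \frac{1}{2}$
$S{\left(q \right)} = - 2 q$ ($S{\left(q \right)} = - \frac{q + q}{2} - q = - \frac{2 q}{2} - q = - q - q = - 2 q$)
$J{\left(P,U \right)} = \frac{1}{P + \frac{1}{2 P}}$ ($J{\left(P,U \right)} = \frac{1}{\frac{1}{2 P} + P} = \frac{1}{P + \frac{1}{2 P}}$)
$\left(1832603 + J{\left(-407,1648 \right)}\right) + S{\left(42 \right)} = \left(1832603 + 2 \left(-407\right) \frac{1}{1 + 2 \left(-407\right)^{2}}\right) - 84 = \left(1832603 + 2 \left(-407\right) \frac{1}{1 + 2 \cdot 165649}\right) - 84 = \left(1832603 + 2 \left(-407\right) \frac{1}{1 + 331298}\right) - 84 = \left(1832603 + 2 \left(-407\right) \frac{1}{331299}\right) - 84 = \left(1832603 - \frac{814}{331299}\right) - 84 = \frac{607139540483}{331299} - 84 = \frac{607111711367}{331299}$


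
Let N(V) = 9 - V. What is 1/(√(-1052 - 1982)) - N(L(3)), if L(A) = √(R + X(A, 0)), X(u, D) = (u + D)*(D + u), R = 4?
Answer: -9 + √13 - I*√3034/3034 ≈ -5.3944 - 0.018155*I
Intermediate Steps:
X(u, D) = (D + u)² (X(u, D) = (D + u)*(D + u) = (D + u)²)
L(A) = √(4 + A²) (L(A) = √(4 + (0 + A)²) = √(4 + A²))
1/(√(-1052 - 1982)) - N(L(3)) = 1/(√(-1052 - 1982)) - (9 - √(4 + 3²)) = 1/(√(-3034)) - (9 - √(4 + 9)) = 1/(I*√3034) - (9 - √13) = -I*√3034/3034 + (-9 + √13) = -9 + √13 - I*√3034/3034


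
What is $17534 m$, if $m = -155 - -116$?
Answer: $-683826$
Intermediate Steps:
$m = -39$ ($m = -155 + 116 = -39$)
$17534 m = 17534 \left(-39\right) = -683826$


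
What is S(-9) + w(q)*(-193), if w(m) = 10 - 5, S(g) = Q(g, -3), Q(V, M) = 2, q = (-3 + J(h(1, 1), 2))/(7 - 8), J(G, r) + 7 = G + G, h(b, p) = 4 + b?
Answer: -963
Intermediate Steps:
J(G, r) = -7 + 2*G (J(G, r) = -7 + (G + G) = -7 + 2*G)
q = 0 (q = (-3 + (-7 + 2*(4 + 1)))/(7 - 8) = (-3 + (-7 + 2*5))/(-1) = (-3 + (-7 + 10))*(-1) = (-3 + 3)*(-1) = 0*(-1) = 0)
S(g) = 2
w(m) = 5
S(-9) + w(q)*(-193) = 2 + 5*(-193) = 2 - 965 = -963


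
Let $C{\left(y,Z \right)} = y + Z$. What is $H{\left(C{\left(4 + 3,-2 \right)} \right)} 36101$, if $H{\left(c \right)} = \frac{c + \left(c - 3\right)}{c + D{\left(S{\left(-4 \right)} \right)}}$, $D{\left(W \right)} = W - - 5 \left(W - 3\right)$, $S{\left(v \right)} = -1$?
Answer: $- \frac{252707}{16} \approx -15794.0$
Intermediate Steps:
$D{\left(W \right)} = -15 + 6 W$ ($D{\left(W \right)} = W - - 5 \left(-3 + W\right) = W - \left(15 - 5 W\right) = W + \left(-15 + 5 W\right) = -15 + 6 W$)
$C{\left(y,Z \right)} = Z + y$
$H{\left(c \right)} = \frac{-3 + 2 c}{-21 + c}$ ($H{\left(c \right)} = \frac{c + \left(c - 3\right)}{c + \left(-15 + 6 \left(-1\right)\right)} = \frac{c + \left(c - 3\right)}{c - 21} = \frac{c + \left(-3 + c\right)}{c - 21} = \frac{-3 + 2 c}{-21 + c}$)
$H{\left(C{\left(4 + 3,-2 \right)} \right)} 36101 = \frac{-3 + 2 \left(-2 + \left(4 + 3\right)\right)}{-21 + \left(-2 + \left(4 + 3\right)\right)} 36101 = \frac{-3 + 2 \left(-2 + 7\right)}{-21 + \left(-2 + 7\right)} 36101 = \frac{-3 + 2 \cdot 5}{-21 + 5} \cdot 36101 = \frac{-3 + 10}{-16} \cdot 36101 = \left(- \frac{1}{16}\right) 7 \cdot 36101 = \left(- \frac{7}{16}\right) 36101 = - \frac{252707}{16}$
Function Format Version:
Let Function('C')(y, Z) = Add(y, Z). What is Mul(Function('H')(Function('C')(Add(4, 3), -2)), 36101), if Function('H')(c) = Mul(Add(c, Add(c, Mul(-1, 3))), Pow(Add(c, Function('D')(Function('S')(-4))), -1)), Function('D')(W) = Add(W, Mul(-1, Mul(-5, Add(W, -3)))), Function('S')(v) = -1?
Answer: Rational(-252707, 16) ≈ -15794.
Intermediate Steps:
Function('D')(W) = Add(-15, Mul(6, W)) (Function('D')(W) = Add(W, Mul(-1, Mul(-5, Add(-3, W)))) = Add(W, Mul(-1, Add(15, Mul(-5, W)))) = Add(W, Add(-15, Mul(5, W))) = Add(-15, Mul(6, W)))
Function('C')(y, Z) = Add(Z, y)
Function('H')(c) = Mul(Pow(Add(-21, c), -1), Add(-3, Mul(2, c))) (Function('H')(c) = Mul(Add(c, Add(c, Mul(-1, 3))), Pow(Add(c, Add(-15, Mul(6, -1))), -1)) = Mul(Add(c, Add(c, -3)), Pow(Add(c, Add(-15, -6)), -1)) = Mul(Add(c, Add(-3, c)), Pow(Add(c, -21), -1)) = Mul(Add(-3, Mul(2, c)), Pow(Add(-21, c), -1)) = Mul(Pow(Add(-21, c), -1), Add(-3, Mul(2, c))))
Mul(Function('H')(Function('C')(Add(4, 3), -2)), 36101) = Mul(Mul(Pow(Add(-21, Add(-2, Add(4, 3))), -1), Add(-3, Mul(2, Add(-2, Add(4, 3))))), 36101) = Mul(Mul(Pow(Add(-21, Add(-2, 7)), -1), Add(-3, Mul(2, Add(-2, 7)))), 36101) = Mul(Mul(Pow(Add(-21, 5), -1), Add(-3, Mul(2, 5))), 36101) = Mul(Mul(Pow(-16, -1), Add(-3, 10)), 36101) = Mul(Mul(Rational(-1, 16), 7), 36101) = Mul(Rational(-7, 16), 36101) = Rational(-252707, 16)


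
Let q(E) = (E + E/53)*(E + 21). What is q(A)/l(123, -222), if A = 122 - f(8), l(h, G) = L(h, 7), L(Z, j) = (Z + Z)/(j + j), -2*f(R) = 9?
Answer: 4702005/4346 ≈ 1081.9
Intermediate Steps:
f(R) = -9/2 (f(R) = -½*9 = -9/2)
L(Z, j) = Z/j (L(Z, j) = (2*Z)/((2*j)) = (2*Z)*(1/(2*j)) = Z/j)
l(h, G) = h/7
A = 253/2 (A = 122 - 1*(-9/2) = 122 + 9/2 = 253/2 ≈ 126.50)
q(E) = 54*E*(21 + E)/53 (q(E) = (E + E*(1/53))*(21 + E) = (E + E/53)*(21 + E) = (54*E/53)*(21 + E) = 54*E*(21 + E)/53)
q(A)/l(123, -222) = ((54/53)*(253/2)*(21 + 253/2))/(((⅐)*123)) = ((54/53)*(253/2)*(295/2))/(123/7) = (2015145/106)*(7/123) = 4702005/4346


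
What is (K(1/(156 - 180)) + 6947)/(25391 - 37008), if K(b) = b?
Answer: -166727/278808 ≈ -0.59800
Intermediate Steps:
(K(1/(156 - 180)) + 6947)/(25391 - 37008) = (1/(156 - 180) + 6947)/(25391 - 37008) = (1/(-24) + 6947)/(-11617) = (-1/24 + 6947)*(-1/11617) = (166727/24)*(-1/11617) = -166727/278808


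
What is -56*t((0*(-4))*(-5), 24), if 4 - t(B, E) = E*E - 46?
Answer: 29456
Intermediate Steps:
t(B, E) = 50 - E² (t(B, E) = 4 - (E*E - 46) = 4 - (E² - 46) = 4 - (-46 + E²) = 4 + (46 - E²) = 50 - E²)
-56*t((0*(-4))*(-5), 24) = -56*(50 - 1*24²) = -56*(50 - 1*576) = -56*(50 - 576) = -56*(-526) = 29456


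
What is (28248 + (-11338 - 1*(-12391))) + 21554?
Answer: 50855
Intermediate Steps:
(28248 + (-11338 - 1*(-12391))) + 21554 = (28248 + (-11338 + 12391)) + 21554 = (28248 + 1053) + 21554 = 29301 + 21554 = 50855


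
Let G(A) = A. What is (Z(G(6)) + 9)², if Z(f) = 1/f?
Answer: 3025/36 ≈ 84.028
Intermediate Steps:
Z(f) = 1/f
(Z(G(6)) + 9)² = (1/6 + 9)² = (⅙ + 9)² = (55/6)² = 3025/36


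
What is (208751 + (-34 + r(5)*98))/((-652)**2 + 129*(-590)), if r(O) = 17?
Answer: 210383/348994 ≈ 0.60283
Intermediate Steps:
(208751 + (-34 + r(5)*98))/((-652)**2 + 129*(-590)) = (208751 + (-34 + 17*98))/((-652)**2 + 129*(-590)) = (208751 + (-34 + 1666))/(425104 - 76110) = (208751 + 1632)/348994 = 210383*(1/348994) = 210383/348994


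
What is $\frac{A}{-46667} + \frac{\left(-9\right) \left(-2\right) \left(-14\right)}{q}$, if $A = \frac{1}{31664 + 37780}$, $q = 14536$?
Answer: $- \frac{4438409173}{256018708692} \approx -0.017336$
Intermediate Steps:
$A = \frac{1}{69444} \approx 1.44 \cdot 10^{-5}$
$\frac{A}{-46667} + \frac{\left(-9\right) \left(-2\right) \left(-14\right)}{q} = \frac{1}{69444 \left(-46667\right)} + \frac{\left(-9\right) \left(-2\right) \left(-14\right)}{14536} = \frac{1}{69444} \left(- \frac{1}{46667}\right) + 18 \left(-14\right) \frac{1}{14536} = - \frac{1}{3240743148} - \frac{63}{3634} = - \frac{4438409173}{256018708692}$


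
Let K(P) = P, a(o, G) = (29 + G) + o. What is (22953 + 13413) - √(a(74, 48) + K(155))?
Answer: 36366 - 3*√34 ≈ 36349.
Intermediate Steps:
a(o, G) = 29 + G + o
(22953 + 13413) - √(a(74, 48) + K(155)) = (22953 + 13413) - √((29 + 48 + 74) + 155) = 36366 - √(151 + 155) = 36366 - √306 = 36366 - 3*√34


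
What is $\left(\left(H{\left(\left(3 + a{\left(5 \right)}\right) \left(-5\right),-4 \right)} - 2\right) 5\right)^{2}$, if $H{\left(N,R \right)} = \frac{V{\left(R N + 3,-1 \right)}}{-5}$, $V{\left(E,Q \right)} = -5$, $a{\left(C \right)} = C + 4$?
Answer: $25$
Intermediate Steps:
$a{\left(C \right)} = 4 + C$
$H{\left(N,R \right)} = 1$ ($H{\left(N,R \right)} = - \frac{5}{-5} = \left(-5\right) \left(- \frac{1}{5}\right) = 1$)
$\left(\left(H{\left(\left(3 + a{\left(5 \right)}\right) \left(-5\right),-4 \right)} - 2\right) 5\right)^{2} = \left(\left(1 - 2\right) 5\right)^{2} = \left(\left(-1\right) 5\right)^{2} = \left(-5\right)^{2} = 25$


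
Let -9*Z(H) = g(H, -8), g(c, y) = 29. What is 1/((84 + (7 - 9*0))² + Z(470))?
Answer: 9/74500 ≈ 0.00012081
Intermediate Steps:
Z(H) = -29/9 (Z(H) = -⅑*29 = -29/9)
1/((84 + (7 - 9*0))² + Z(470)) = 1/((84 + (7 - 9*0))² - 29/9) = 1/((84 + (7 + 0))² - 29/9) = 1/((84 + 7)² - 29/9) = 1/(91² - 29/9) = 1/(8281 - 29/9) = 1/(74500/9) = 9/74500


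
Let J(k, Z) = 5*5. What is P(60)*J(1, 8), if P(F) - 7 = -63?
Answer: -1400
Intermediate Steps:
J(k, Z) = 25
P(F) = -56 (P(F) = 7 - 63 = -56)
P(60)*J(1, 8) = -56*25 = -1400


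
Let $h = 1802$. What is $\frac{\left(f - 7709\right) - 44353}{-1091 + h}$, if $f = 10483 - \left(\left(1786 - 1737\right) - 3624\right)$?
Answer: $- \frac{12668}{237} \approx -53.451$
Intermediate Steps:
$f = 14058$ ($f = 10483 - \left(49 - 3624\right) = 10483 - -3575 = 10483 + 3575 = 14058$)
$\frac{\left(f - 7709\right) - 44353}{-1091 + h} = \frac{\left(14058 - 7709\right) - 44353}{-1091 + 1802} = \frac{\left(14058 - 7709\right) - 44353}{711} = \left(\left(14058 - 7709\right) - 44353\right) \frac{1}{711} = \left(6349 - 44353\right) \frac{1}{711} = \left(-38004\right) \frac{1}{711} = - \frac{12668}{237}$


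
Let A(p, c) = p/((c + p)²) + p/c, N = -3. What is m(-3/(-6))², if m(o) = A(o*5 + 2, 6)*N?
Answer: 216225/38416 ≈ 5.6285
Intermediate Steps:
A(p, c) = p/c + p/(c + p)² (A(p, c) = p/(c + p)² + p/c = p/c + p/(c + p)²)
m(o) = -1 - 5*o/2 - 3*(2 + 5*o)/(8 + 5*o)² (m(o) = ((o*5 + 2)/6 + (o*5 + 2)/(6 + (o*5 + 2))²)*(-3) = ((5*o + 2)*(⅙) + (5*o + 2)/(6 + (5*o + 2))²)*(-3) = ((2 + 5*o)*(⅙) + (2 + 5*o)/(6 + (2 + 5*o))²)*(-3) = ((⅓ + 5*o/6) + (2 + 5*o)/(8 + 5*o)²)*(-3) = (⅓ + 5*o/6 + (2 + 5*o)/(8 + 5*o)²)*(-3) = -1 - 5*o/2 - 3*(2 + 5*o)/(8 + 5*o)²)
m(-3/(-6))² = ((-12 - (-90)/(-6) + (8 + 5*(-3/(-6)))²*(-2 - (-15)/(-6)))/(2*(8 + 5*(-3/(-6)))²))² = ((-12 - (-90)*(-1)/6 + (8 + 5*(-3*(-⅙)))²*(-2 - (-15)*(-1)/6))/(2*(8 + 5*(-3*(-⅙)))²))² = ((-12 - 30*½ + (8 + 5*(½))²*(-2 - 5*½))/(2*(8 + 5*(½))²))² = ((-12 - 15 + (8 + 5/2)²*(-2 - 5/2))/(2*(8 + 5/2)²))² = ((-12 - 15 + (21/2)²*(-9/2))/(2*(21/2)²))² = ((½)*(4/441)*(-12 - 15 + (441/4)*(-9/2)))² = ((½)*(4/441)*(-12 - 15 - 3969/8))² = ((½)*(4/441)*(-4185/8))² = (-465/196)² = 216225/38416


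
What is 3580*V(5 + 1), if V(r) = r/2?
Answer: 10740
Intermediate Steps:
V(r) = r/2 (V(r) = r*(½) = r/2)
3580*V(5 + 1) = 3580*((5 + 1)/2) = 3580*((½)*6) = 3580*3 = 10740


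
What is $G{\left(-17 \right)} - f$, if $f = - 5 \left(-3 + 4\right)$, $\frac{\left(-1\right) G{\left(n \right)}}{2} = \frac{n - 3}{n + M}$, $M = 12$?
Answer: $-3$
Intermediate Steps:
$G{\left(n \right)} = - \frac{2 \left(-3 + n\right)}{12 + n}$ ($G{\left(n \right)} = - 2 \frac{n - 3}{n + 12} = - 2 \frac{-3 + n}{12 + n} = - \frac{2 \left(-3 + n\right)}{12 + n}$)
$f = -5$ ($f = \left(-5\right) 1 = -5$)
$G{\left(-17 \right)} - f = \frac{2 \left(3 - -17\right)}{12 - 17} - -5 = \frac{2 \left(3 + 17\right)}{-5} + 5 = 2 \left(- \frac{1}{5}\right) 20 + 5 = -8 + 5 = -3$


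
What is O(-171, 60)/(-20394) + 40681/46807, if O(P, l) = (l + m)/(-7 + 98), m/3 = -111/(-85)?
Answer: 2139025135453/2461230481710 ≈ 0.86909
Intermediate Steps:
m = 333/85 (m = 3*(-111/(-85)) = 3*(-111*(-1/85)) = 3*(111/85) = 333/85 ≈ 3.9176)
O(P, l) = 333/7735 + l/91 (O(P, l) = (l + 333/85)/(-7 + 98) = (333/85 + l)/91 = (333/85 + l)*(1/91) = 333/7735 + l/91)
O(-171, 60)/(-20394) + 40681/46807 = (333/7735 + (1/91)*60)/(-20394) + 40681/46807 = (333/7735 + 60/91)*(-1/20394) + 40681*(1/46807) = (5433/7735)*(-1/20394) + 40681/46807 = -1811/52582530 + 40681/46807 = 2139025135453/2461230481710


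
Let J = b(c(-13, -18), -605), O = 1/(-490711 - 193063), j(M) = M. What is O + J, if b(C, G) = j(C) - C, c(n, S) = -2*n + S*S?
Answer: -1/683774 ≈ -1.4625e-6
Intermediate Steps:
c(n, S) = S² - 2*n (c(n, S) = -2*n + S² = S² - 2*n)
b(C, G) = 0 (b(C, G) = C - C = 0)
O = -1/683774 (O = 1/(-683774) = -1/683774 ≈ -1.4625e-6)
J = 0
O + J = -1/683774 + 0 = -1/683774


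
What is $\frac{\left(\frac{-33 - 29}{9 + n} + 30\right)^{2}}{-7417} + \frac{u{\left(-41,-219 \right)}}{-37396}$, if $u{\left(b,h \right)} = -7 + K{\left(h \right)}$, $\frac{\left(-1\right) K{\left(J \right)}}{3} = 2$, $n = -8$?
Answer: $- \frac{38197083}{277366132} \approx -0.13771$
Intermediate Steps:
$K{\left(J \right)} = -6$ ($K{\left(J \right)} = \left(-3\right) 2 = -6$)
$u{\left(b,h \right)} = -13$ ($u{\left(b,h \right)} = -7 - 6 = -13$)
$\frac{\left(\frac{-33 - 29}{9 + n} + 30\right)^{2}}{-7417} + \frac{u{\left(-41,-219 \right)}}{-37396} = \frac{\left(\frac{-33 - 29}{9 - 8} + 30\right)^{2}}{-7417} - \frac{13}{-37396} = \left(- \frac{62}{1} + 30\right)^{2} \left(- \frac{1}{7417}\right) - - \frac{13}{37396} = \left(\left(-62\right) 1 + 30\right)^{2} \left(- \frac{1}{7417}\right) + \frac{13}{37396} = \left(-62 + 30\right)^{2} \left(- \frac{1}{7417}\right) + \frac{13}{37396} = \left(-32\right)^{2} \left(- \frac{1}{7417}\right) + \frac{13}{37396} = 1024 \left(- \frac{1}{7417}\right) + \frac{13}{37396} = - \frac{1024}{7417} + \frac{13}{37396} = - \frac{38197083}{277366132}$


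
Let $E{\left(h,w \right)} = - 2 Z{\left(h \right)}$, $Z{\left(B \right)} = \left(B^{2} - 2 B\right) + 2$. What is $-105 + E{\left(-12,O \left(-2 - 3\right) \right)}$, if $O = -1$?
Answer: $-445$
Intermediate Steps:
$Z{\left(B \right)} = 2 + B^{2} - 2 B$
$E{\left(h,w \right)} = -4 - 2 h^{2} + 4 h$ ($E{\left(h,w \right)} = - 2 \left(2 + h^{2} - 2 h\right) = -4 - 2 h^{2} + 4 h$)
$-105 + E{\left(-12,O \left(-2 - 3\right) \right)} = -105 - \left(52 + 288\right) = -105 - 340 = -445$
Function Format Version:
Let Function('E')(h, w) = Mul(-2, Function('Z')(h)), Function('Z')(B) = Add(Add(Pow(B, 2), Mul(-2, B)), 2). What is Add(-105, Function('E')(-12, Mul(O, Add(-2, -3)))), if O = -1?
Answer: -445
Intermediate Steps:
Function('Z')(B) = Add(2, Pow(B, 2), Mul(-2, B))
Function('E')(h, w) = Add(-4, Mul(-2, Pow(h, 2)), Mul(4, h)) (Function('E')(h, w) = Mul(-2, Add(2, Pow(h, 2), Mul(-2, h))) = Add(-4, Mul(-2, Pow(h, 2)), Mul(4, h)))
Add(-105, Function('E')(-12, Mul(O, Add(-2, -3)))) = Add(-105, Add(-4, Mul(-2, Pow(-12, 2)), Mul(4, -12))) = Add(-105, Add(-4, Mul(-2, 144), -48)) = Add(-105, Add(-4, -288, -48)) = Add(-105, -340) = -445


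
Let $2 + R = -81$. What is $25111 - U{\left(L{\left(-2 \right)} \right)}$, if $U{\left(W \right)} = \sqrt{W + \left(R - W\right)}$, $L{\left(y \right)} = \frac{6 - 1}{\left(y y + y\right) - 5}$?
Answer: $25111 - i \sqrt{83} \approx 25111.0 - 9.1104 i$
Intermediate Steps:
$R = -83$ ($R = -2 - 81 = -83$)
$L{\left(y \right)} = \frac{5}{-5 + y + y^{2}}$ ($L{\left(y \right)} = \frac{5}{\left(y^{2} + y\right) - 5} = \frac{5}{\left(y + y^{2}\right) - 5} = \frac{5}{-5 + y + y^{2}}$)
$U{\left(W \right)} = i \sqrt{83}$ ($U{\left(W \right)} = \sqrt{W - \left(83 + W\right)} = \sqrt{-83} = i \sqrt{83}$)
$25111 - U{\left(L{\left(-2 \right)} \right)} = 25111 - i \sqrt{83}$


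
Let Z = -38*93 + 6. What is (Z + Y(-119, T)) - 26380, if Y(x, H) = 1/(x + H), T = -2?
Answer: -3618869/121 ≈ -29908.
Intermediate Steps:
Y(x, H) = 1/(H + x)
Z = -3528 (Z = -3534 + 6 = -3528)
(Z + Y(-119, T)) - 26380 = (-3528 + 1/(-2 - 119)) - 26380 = (-3528 + 1/(-121)) - 26380 = (-3528 - 1/121) - 26380 = -426889/121 - 26380 = -3618869/121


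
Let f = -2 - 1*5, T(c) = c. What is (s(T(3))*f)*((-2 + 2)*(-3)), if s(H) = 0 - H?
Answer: 0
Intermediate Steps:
s(H) = -H
f = -7 (f = -2 - 5 = -7)
(s(T(3))*f)*((-2 + 2)*(-3)) = (-1*3*(-7))*((-2 + 2)*(-3)) = (-3*(-7))*(0*(-3)) = 21*0 = 0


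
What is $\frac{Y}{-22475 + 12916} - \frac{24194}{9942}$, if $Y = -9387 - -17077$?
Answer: $- \frac{153862213}{47517789} \approx -3.238$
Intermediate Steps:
$Y = 7690$ ($Y = -9387 + 17077 = 7690$)
$\frac{Y}{-22475 + 12916} - \frac{24194}{9942} = \frac{7690}{-22475 + 12916} - \frac{24194}{9942} = \frac{7690}{-9559} - \frac{12097}{4971} = 7690 \left(- \frac{1}{9559}\right) - \frac{12097}{4971} = - \frac{7690}{9559} - \frac{12097}{4971} = - \frac{153862213}{47517789}$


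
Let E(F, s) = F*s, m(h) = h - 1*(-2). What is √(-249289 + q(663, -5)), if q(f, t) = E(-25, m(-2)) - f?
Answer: 4*I*√15622 ≈ 499.95*I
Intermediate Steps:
m(h) = 2 + h (m(h) = h + 2 = 2 + h)
q(f, t) = -f (q(f, t) = -25*(2 - 2) - f = -25*0 - f = 0 - f = -f)
√(-249289 + q(663, -5)) = √(-249289 - 1*663) = √(-249289 - 663) = √(-249952) = 4*I*√15622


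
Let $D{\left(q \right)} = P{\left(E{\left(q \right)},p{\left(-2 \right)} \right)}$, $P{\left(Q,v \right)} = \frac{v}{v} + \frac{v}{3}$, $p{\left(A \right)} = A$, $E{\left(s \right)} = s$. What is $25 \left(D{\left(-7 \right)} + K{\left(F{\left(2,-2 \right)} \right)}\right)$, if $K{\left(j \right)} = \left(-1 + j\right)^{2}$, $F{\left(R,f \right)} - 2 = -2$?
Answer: $\frac{100}{3} \approx 33.333$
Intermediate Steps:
$P{\left(Q,v \right)} = 1 + \frac{v}{3}$ ($P{\left(Q,v \right)} = 1 + v \frac{1}{3} = 1 + \frac{v}{3}$)
$D{\left(q \right)} = \frac{1}{3}$ ($D{\left(q \right)} = 1 + \frac{1}{3} \left(-2\right) = 1 - \frac{2}{3} = \frac{1}{3}$)
$F{\left(R,f \right)} = 0$ ($F{\left(R,f \right)} = 2 - 2 = 0$)
$25 \left(D{\left(-7 \right)} + K{\left(F{\left(2,-2 \right)} \right)}\right) = 25 \left(\frac{1}{3} + \left(-1 + 0\right)^{2}\right) = 25 \left(\frac{1}{3} + \left(-1\right)^{2}\right) = 25 \left(\frac{1}{3} + 1\right) = 25 \cdot \frac{4}{3} = \frac{100}{3}$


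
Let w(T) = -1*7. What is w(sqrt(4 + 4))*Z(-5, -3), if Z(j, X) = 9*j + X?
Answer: 336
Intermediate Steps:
Z(j, X) = X + 9*j
w(T) = -7
w(sqrt(4 + 4))*Z(-5, -3) = -7*(-3 + 9*(-5)) = -7*(-3 - 45) = -7*(-48) = 336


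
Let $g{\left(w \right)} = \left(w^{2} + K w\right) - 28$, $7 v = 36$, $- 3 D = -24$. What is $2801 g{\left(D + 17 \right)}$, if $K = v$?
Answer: $\frac{14226279}{7} \approx 2.0323 \cdot 10^{6}$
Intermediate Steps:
$D = 8$ ($D = \left(- \frac{1}{3}\right) \left(-24\right) = 8$)
$v = \frac{36}{7}$ ($v = \frac{1}{7} \cdot 36 = \frac{36}{7} \approx 5.1429$)
$K = \frac{36}{7} \approx 5.1429$
$g{\left(w \right)} = -28 + w^{2} + \frac{36 w}{7}$ ($g{\left(w \right)} = \left(w^{2} + \frac{36 w}{7}\right) - 28 = -28 + w^{2} + \frac{36 w}{7}$)
$2801 g{\left(D + 17 \right)} = 2801 \left(-28 + \left(8 + 17\right)^{2} + \frac{36 \left(8 + 17\right)}{7}\right) = 2801 \left(-28 + 25^{2} + \frac{36}{7} \cdot 25\right) = 2801 \left(-28 + 625 + \frac{900}{7}\right) = 2801 \cdot \frac{5079}{7} = \frac{14226279}{7}$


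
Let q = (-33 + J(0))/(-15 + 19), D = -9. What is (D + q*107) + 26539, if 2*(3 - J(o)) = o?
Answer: 51455/2 ≈ 25728.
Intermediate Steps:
J(o) = 3 - o/2
q = -15/2 (q = (-33 + (3 - ½*0))/(-15 + 19) = (-33 + (3 + 0))/4 = (-33 + 3)*(¼) = -30*¼ = -15/2 ≈ -7.5000)
(D + q*107) + 26539 = (-9 - 15/2*107) + 26539 = (-9 - 1605/2) + 26539 = -1623/2 + 26539 = 51455/2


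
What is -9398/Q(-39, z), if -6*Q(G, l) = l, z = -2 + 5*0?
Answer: -28194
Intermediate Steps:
z = -2 (z = -2 + 0 = -2)
Q(G, l) = -l/6
-9398/Q(-39, z) = -9398/((-1/6*(-2))) = -9398/1/3 = -9398*3 = -28194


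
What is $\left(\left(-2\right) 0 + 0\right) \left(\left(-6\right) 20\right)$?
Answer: $0$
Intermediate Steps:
$\left(\left(-2\right) 0 + 0\right) \left(\left(-6\right) 20\right) = \left(0 + 0\right) \left(-120\right) = 0 \left(-120\right) = 0$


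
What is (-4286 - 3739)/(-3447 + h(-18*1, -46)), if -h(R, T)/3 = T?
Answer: 2675/1103 ≈ 2.4252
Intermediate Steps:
h(R, T) = -3*T
(-4286 - 3739)/(-3447 + h(-18*1, -46)) = (-4286 - 3739)/(-3447 - 3*(-46)) = -8025/(-3447 + 138) = -8025/(-3309) = -8025*(-1/3309) = 2675/1103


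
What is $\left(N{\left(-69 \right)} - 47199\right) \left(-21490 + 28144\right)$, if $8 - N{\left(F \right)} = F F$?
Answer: $-345688608$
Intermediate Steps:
$N{\left(F \right)} = 8 - F^{2}$ ($N{\left(F \right)} = 8 - F F = 8 - F^{2}$)
$\left(N{\left(-69 \right)} - 47199\right) \left(-21490 + 28144\right) = \left(\left(8 - \left(-69\right)^{2}\right) - 47199\right) \left(-21490 + 28144\right) = \left(\left(8 - 4761\right) - 47199\right) 6654 = \left(-4753 - 47199\right) 6654 = \left(-51952\right) 6654 = -345688608$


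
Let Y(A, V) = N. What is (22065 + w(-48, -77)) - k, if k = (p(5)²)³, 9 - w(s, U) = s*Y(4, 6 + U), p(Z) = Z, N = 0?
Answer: 6449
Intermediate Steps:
Y(A, V) = 0
w(s, U) = 9 (w(s, U) = 9 - s*0 = 9 - 1*0 = 9 + 0 = 9)
k = 15625 (k = (5²)³ = 25³ = 15625)
(22065 + w(-48, -77)) - k = (22065 + 9) - 1*15625 = 22074 - 15625 = 6449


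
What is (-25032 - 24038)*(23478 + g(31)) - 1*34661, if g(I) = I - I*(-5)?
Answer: -1161227141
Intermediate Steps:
g(I) = 6*I (g(I) = I - (-5)*I = I + 5*I = 6*I)
(-25032 - 24038)*(23478 + g(31)) - 1*34661 = (-25032 - 24038)*(23478 + 6*31) - 1*34661 = -49070*(23478 + 186) - 34661 = -49070*23664 - 34661 = -1161192480 - 34661 = -1161227141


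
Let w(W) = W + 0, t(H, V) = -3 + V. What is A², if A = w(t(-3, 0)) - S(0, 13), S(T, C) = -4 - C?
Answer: 196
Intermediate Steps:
w(W) = W
A = 14 (A = (-3 + 0) - (-4 - 1*13) = -3 - (-4 - 13) = -3 - 1*(-17) = -3 + 17 = 14)
A² = 14² = 196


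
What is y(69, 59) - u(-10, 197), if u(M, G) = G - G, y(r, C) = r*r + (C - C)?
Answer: 4761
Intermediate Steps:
y(r, C) = r² (y(r, C) = r² + 0 = r²)
u(M, G) = 0
y(69, 59) - u(-10, 197) = 69² - 1*0 = 4761 + 0 = 4761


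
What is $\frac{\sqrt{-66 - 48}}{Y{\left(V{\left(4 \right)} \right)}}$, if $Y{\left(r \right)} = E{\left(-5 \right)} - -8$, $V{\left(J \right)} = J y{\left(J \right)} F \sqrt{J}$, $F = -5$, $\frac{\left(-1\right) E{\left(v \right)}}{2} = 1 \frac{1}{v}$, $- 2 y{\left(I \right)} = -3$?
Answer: $\frac{5 i \sqrt{114}}{42} \approx 1.2711 i$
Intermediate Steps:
$y{\left(I \right)} = \frac{3}{2}$ ($y{\left(I \right)} = \left(- \frac{1}{2}\right) \left(-3\right) = \frac{3}{2}$)
$E{\left(v \right)} = - \frac{2}{v}$ ($E{\left(v \right)} = - 2 \cdot 1 \frac{1}{v} = - \frac{2}{v}$)
$V{\left(J \right)} = - \frac{15 J^{\frac{3}{2}}}{2}$ ($V{\left(J \right)} = J \frac{3}{2} \left(-5\right) \sqrt{J} = \frac{3 J}{2} \left(-5\right) \sqrt{J} = - \frac{15 J}{2} \sqrt{J} = - \frac{15 J^{\frac{3}{2}}}{2}$)
$Y{\left(r \right)} = \frac{42}{5}$ ($Y{\left(r \right)} = - \frac{2}{-5} - -8 = \left(-2\right) \left(- \frac{1}{5}\right) + 8 = \frac{2}{5} + 8 = \frac{42}{5}$)
$\frac{\sqrt{-66 - 48}}{Y{\left(V{\left(4 \right)} \right)}} = \frac{\sqrt{-66 - 48}}{\frac{42}{5}} = \sqrt{-114} \cdot \frac{5}{42} = i \sqrt{114} \cdot \frac{5}{42} = \frac{5 i \sqrt{114}}{42}$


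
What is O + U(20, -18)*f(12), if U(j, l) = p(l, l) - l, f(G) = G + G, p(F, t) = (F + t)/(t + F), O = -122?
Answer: 334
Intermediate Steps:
p(F, t) = 1 (p(F, t) = (F + t)/(F + t) = 1)
f(G) = 2*G
U(j, l) = 1 - l
O + U(20, -18)*f(12) = -122 + (1 - 1*(-18))*(2*12) = -122 + (1 + 18)*24 = -122 + 19*24 = -122 + 456 = 334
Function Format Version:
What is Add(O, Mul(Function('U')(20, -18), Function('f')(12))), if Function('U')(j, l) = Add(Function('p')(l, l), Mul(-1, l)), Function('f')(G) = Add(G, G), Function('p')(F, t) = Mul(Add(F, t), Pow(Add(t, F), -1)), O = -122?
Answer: 334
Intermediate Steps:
Function('p')(F, t) = 1 (Function('p')(F, t) = Mul(Add(F, t), Pow(Add(F, t), -1)) = 1)
Function('f')(G) = Mul(2, G)
Function('U')(j, l) = Add(1, Mul(-1, l))
Add(O, Mul(Function('U')(20, -18), Function('f')(12))) = Add(-122, Mul(Add(1, Mul(-1, -18)), Mul(2, 12))) = Add(-122, Mul(Add(1, 18), 24)) = Add(-122, Mul(19, 24)) = Add(-122, 456) = 334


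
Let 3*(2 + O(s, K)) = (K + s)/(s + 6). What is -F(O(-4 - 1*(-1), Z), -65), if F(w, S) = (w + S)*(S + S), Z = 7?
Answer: -77870/9 ≈ -8652.2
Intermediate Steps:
O(s, K) = -2 + (K + s)/(3*(6 + s)) (O(s, K) = -2 + ((K + s)/(s + 6))/3 = -2 + ((K + s)/(6 + s))/3 = -2 + (K + s)/(3*(6 + s)))
F(w, S) = 2*S*(S + w) (F(w, S) = (S + w)*(2*S) = 2*S*(S + w))
-F(O(-4 - 1*(-1), Z), -65) = -2*(-65)*(-65 + (-36 + 7 - 5*(-4 - 1*(-1)))/(3*(6 + (-4 - 1*(-1))))) = -2*(-65)*(-65 + (-36 + 7 - 5*(-4 + 1))/(3*(6 + (-4 + 1)))) = -2*(-65)*(-65 + (-36 + 7 - 5*(-3))/(3*(6 - 3))) = -2*(-65)*(-65 + (1/3)*(-36 + 7 + 15)/3) = -2*(-65)*(-65 + (1/3)*(1/3)*(-14)) = -2*(-65)*(-65 - 14/9) = -2*(-65)*(-599)/9 = -1*77870/9 = -77870/9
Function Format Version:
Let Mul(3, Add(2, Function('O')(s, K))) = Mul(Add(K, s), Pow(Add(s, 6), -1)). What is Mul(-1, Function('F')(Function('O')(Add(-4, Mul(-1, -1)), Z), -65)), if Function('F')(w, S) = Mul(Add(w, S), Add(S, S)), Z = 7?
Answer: Rational(-77870, 9) ≈ -8652.2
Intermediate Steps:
Function('O')(s, K) = Add(-2, Mul(Rational(1, 3), Pow(Add(6, s), -1), Add(K, s))) (Function('O')(s, K) = Add(-2, Mul(Rational(1, 3), Mul(Add(K, s), Pow(Add(s, 6), -1)))) = Add(-2, Mul(Rational(1, 3), Mul(Add(K, s), Pow(Add(6, s), -1)))) = Add(-2, Mul(Rational(1, 3), Mul(Pow(Add(6, s), -1), Add(K, s)))) = Add(-2, Mul(Rational(1, 3), Pow(Add(6, s), -1), Add(K, s))))
Function('F')(w, S) = Mul(2, S, Add(S, w)) (Function('F')(w, S) = Mul(Add(S, w), Mul(2, S)) = Mul(2, S, Add(S, w)))
Mul(-1, Function('F')(Function('O')(Add(-4, Mul(-1, -1)), Z), -65)) = Mul(-1, Mul(2, -65, Add(-65, Mul(Rational(1, 3), Pow(Add(6, Add(-4, Mul(-1, -1))), -1), Add(-36, 7, Mul(-5, Add(-4, Mul(-1, -1)))))))) = Mul(-1, Mul(2, -65, Add(-65, Mul(Rational(1, 3), Pow(Add(6, Add(-4, 1)), -1), Add(-36, 7, Mul(-5, Add(-4, 1))))))) = Mul(-1, Mul(2, -65, Add(-65, Mul(Rational(1, 3), Pow(Add(6, -3), -1), Add(-36, 7, Mul(-5, -3)))))) = Mul(-1, Mul(2, -65, Add(-65, Mul(Rational(1, 3), Pow(3, -1), Add(-36, 7, 15))))) = Mul(-1, Mul(2, -65, Add(-65, Mul(Rational(1, 3), Rational(1, 3), -14)))) = Mul(-1, Mul(2, -65, Add(-65, Rational(-14, 9)))) = Mul(-1, Mul(2, -65, Rational(-599, 9))) = Mul(-1, Rational(77870, 9)) = Rational(-77870, 9)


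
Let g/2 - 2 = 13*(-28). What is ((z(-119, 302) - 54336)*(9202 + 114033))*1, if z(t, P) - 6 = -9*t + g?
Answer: -6652595005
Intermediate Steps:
g = -724 (g = 4 + 2*(13*(-28)) = 4 + 2*(-364) = 4 - 728 = -724)
z(t, P) = -718 - 9*t (z(t, P) = 6 + (-9*t - 724) = 6 + (-724 - 9*t) = -718 - 9*t)
((z(-119, 302) - 54336)*(9202 + 114033))*1 = (((-718 - 9*(-119)) - 54336)*(9202 + 114033))*1 = (((-718 + 1071) - 54336)*123235)*1 = ((353 - 54336)*123235)*1 = -53983*123235*1 = -6652595005*1 = -6652595005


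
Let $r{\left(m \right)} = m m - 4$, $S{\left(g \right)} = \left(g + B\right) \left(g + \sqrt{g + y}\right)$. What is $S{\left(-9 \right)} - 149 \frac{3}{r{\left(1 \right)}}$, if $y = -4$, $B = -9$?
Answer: $311 - 18 i \sqrt{13} \approx 311.0 - 64.9 i$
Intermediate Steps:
$S{\left(g \right)} = \left(-9 + g\right) \left(g + \sqrt{-4 + g}\right)$ ($S{\left(g \right)} = \left(g - 9\right) \left(g + \sqrt{g - 4}\right) = \left(-9 + g\right) \left(g + \sqrt{-4 + g}\right)$)
$r{\left(m \right)} = -4 + m^{2}$ ($r{\left(m \right)} = m^{2} - 4 = -4 + m^{2}$)
$S{\left(-9 \right)} - 149 \frac{3}{r{\left(1 \right)}} = \left(\left(-9\right)^{2} - -81 - 9 \sqrt{-4 - 9} - 9 \sqrt{-4 - 9}\right) - 149 \frac{3}{-4 + 1^{2}} = \left(81 + 81 - 9 \sqrt{-13} - 9 \sqrt{-13}\right) - 149 \frac{3}{-4 + 1} = \left(81 + 81 - 9 i \sqrt{13} - 9 i \sqrt{13}\right) - 149 \frac{3}{-3} = \left(81 + 81 - 9 i \sqrt{13} - 9 i \sqrt{13}\right) - 149 \cdot 3 \left(- \frac{1}{3}\right) = \left(162 - 18 i \sqrt{13}\right) - -149 = \left(162 - 18 i \sqrt{13}\right) + 149 = 311 - 18 i \sqrt{13}$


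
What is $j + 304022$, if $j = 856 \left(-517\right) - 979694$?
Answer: $-1118224$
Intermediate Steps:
$j = -1422246$ ($j = -442552 - 979694 = -1422246$)
$j + 304022 = -1422246 + 304022 = -1118224$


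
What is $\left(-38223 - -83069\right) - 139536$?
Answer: $-94690$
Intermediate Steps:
$\left(-38223 - -83069\right) - 139536 = \left(-38223 + 83069\right) - 139536 = 44846 - 139536 = -94690$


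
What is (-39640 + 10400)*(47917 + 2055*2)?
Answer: -1521269480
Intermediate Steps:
(-39640 + 10400)*(47917 + 2055*2) = -29240*(47917 + 4110) = -29240*52027 = -1521269480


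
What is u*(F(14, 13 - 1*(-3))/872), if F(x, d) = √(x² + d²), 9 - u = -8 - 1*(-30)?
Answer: -13*√113/436 ≈ -0.31695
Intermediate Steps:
u = -13 (u = 9 - (-8 - 1*(-30)) = 9 - (-8 + 30) = 9 - 1*22 = 9 - 22 = -13)
F(x, d) = √(d² + x²)
u*(F(14, 13 - 1*(-3))/872) = -13*√((13 - 1*(-3))² + 14²)/872 = -13*√((13 + 3)² + 196)/872 = -13*√(16² + 196)/872 = -13*√(256 + 196)/872 = -13*√452/872 = -13*2*√113/872 = -13*√113/436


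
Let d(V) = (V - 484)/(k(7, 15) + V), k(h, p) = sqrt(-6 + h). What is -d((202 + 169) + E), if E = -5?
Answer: 118/367 ≈ 0.32153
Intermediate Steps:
d(V) = (-484 + V)/(1 + V) (d(V) = (V - 484)/(sqrt(-6 + 7) + V) = (-484 + V)/(sqrt(1) + V) = (-484 + V)/(1 + V))
-d((202 + 169) + E) = -(-484 + ((202 + 169) - 5))/(1 + ((202 + 169) - 5)) = -(-484 + (371 - 5))/(1 + (371 - 5)) = -(-484 + 366)/(1 + 366) = -(-118)/367 = -1*(-118/367) = 118/367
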